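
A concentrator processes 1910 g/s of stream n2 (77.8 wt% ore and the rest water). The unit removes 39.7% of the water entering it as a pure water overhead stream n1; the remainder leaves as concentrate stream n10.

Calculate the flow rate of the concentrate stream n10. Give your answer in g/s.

1742 g/s

water entering = 1910×0.222 = 424.02 g/s; overhead removed = 0.397×424.02 = 168.34 g/s.
Concentrate = 1910 − 168.34 = 1741.7 g/s.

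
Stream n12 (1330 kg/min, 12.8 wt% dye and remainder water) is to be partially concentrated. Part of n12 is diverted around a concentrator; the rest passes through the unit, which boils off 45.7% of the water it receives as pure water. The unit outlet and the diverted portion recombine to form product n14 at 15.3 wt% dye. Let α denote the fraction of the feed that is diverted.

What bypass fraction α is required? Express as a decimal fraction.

All 1330×0.128 = 170.24 kg/min of dye reaches n14, so n14 = 170.24/0.153 = 1112.7 kg/min and vapour = 217.32 kg/min.
The evaporator receives (1−α)·1330 of feed at 0.872 water and removes 0.457 of that water:
0.457×0.872×(1−α)×1330 = 217.32
(1−α) = 217.32/530.01 = 0.4100;  α = 0.5900.

0.590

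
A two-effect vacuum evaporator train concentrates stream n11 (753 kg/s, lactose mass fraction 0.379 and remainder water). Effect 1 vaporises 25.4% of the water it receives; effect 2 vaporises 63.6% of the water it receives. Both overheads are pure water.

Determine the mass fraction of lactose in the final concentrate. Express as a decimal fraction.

water in feed = 753×0.621 = 467.61 kg/s.
After stage 1: water left = (1−0.254)×467.61 = 348.84; stream total = 634.23 kg/s.
After stage 2: water left = (1−0.636)×348.84 = 126.98; final concentrate = 412.36 kg/s.
lactose fraction = 285.39/412.36 = 0.692.

0.692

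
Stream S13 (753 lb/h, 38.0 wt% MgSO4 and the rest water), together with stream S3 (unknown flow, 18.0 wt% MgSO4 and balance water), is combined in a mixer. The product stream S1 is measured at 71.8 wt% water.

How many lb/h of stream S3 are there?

Let S3 be the unknown flow. Total out = 753 + S3.
water balance: 466.86 + 0.820·S3 = 0.718·(753 + S3)
(0.820 − 0.718)·S3 = 0.718×753 − 466.86 = 73.794
S3 = 73.794 / 0.102 = 723.47 lb/h

723.5 lb/h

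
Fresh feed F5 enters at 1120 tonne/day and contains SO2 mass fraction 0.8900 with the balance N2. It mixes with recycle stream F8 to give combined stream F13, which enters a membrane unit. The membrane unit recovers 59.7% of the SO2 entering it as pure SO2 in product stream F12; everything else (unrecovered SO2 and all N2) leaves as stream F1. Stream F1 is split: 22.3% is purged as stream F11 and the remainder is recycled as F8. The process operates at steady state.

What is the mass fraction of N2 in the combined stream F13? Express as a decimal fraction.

N2 enters only via F5 and leaves only via the purge: 1120×0.110 = 0.223×(N2 in F1), and the membrane unit passes all N2, so N2 in F13 = N2 in F1 = 552.47 tonne/day.
SO2 in F13: m_A = 1120×0.890 + (1−0.223)·(1−0.597)·m_A, so m_A = 996.8/0.6869 = 1451.2 tonne/day.
F13 = 1451.2 + 552.47 = 2003.7 tonne/day.
N2 fraction in F13 = 552.47/2003.7 = 0.2757.

0.2757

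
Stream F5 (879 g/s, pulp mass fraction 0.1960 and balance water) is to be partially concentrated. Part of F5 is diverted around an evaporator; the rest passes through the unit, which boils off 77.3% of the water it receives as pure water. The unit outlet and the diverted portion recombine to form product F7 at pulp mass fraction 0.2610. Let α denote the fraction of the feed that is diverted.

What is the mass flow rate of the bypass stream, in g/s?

526.8 g/s

All 879×0.196 = 172.28 g/s of pulp reaches F7, so F7 = 172.28/0.261 = 660.09 g/s and vapour = 218.91 g/s.
The evaporator receives (1−α)·879 of feed at 0.804 water and removes 0.773 of that water:
0.773×0.804×(1−α)×879 = 218.91
(1−α) = 218.91/546.29 = 0.4007;  α = 0.5993.
Bypass flow = 0.5993×879 = 526.77 g/s.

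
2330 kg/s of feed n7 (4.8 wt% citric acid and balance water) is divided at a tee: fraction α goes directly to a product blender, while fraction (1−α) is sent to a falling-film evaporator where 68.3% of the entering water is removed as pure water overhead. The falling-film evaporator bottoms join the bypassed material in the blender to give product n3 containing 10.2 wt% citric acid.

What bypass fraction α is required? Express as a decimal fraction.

0.186

All 2330×0.048 = 111.84 kg/s of citric acid reaches n3, so n3 = 111.84/0.102 = 1096.5 kg/s and vapour = 1233.5 kg/s.
The evaporator receives (1−α)·2330 of feed at 0.952 water and removes 0.683 of that water:
0.683×0.952×(1−α)×2330 = 1233.5
(1−α) = 1233.5/1515 = 0.8142;  α = 0.1858.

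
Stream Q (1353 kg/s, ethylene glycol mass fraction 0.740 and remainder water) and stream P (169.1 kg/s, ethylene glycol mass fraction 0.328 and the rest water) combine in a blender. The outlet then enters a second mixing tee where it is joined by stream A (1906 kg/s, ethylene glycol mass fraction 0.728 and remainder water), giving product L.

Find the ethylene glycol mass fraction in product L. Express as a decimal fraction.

0.713

Overall, product flow = 3428.1 kg/s.
ethylene glycol in = 1353×0.740 + 169.1×0.328 + 1906×0.728 = 2444.3 kg/s.
ethylene glycol fraction in L = 0.713.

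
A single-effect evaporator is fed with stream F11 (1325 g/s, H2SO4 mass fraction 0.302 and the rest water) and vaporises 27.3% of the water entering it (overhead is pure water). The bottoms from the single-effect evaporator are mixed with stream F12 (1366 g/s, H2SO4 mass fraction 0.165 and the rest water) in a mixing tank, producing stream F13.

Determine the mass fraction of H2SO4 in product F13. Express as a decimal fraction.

0.257

Vapour removed = 0.273×0.698×1325 = 252.48 g/s; concentrate = 1072.5 g/s.
H2SO4 reaching the mixer = 400.15 (from concentrate) + 1366×0.165 = 625.54 g/s.
Product flow = 1072.5 + 1366 = 2438.5 g/s; H2SO4 fraction = 0.257.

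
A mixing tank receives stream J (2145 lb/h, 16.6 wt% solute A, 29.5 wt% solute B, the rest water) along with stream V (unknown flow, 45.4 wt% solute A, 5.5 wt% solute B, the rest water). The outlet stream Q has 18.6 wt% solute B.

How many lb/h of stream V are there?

1785 lb/h

Let V be the unknown flow. Total out = 2145 + V.
solute B balance: 632.77 + 0.055·V = 0.186·(2145 + V)
(0.055 − 0.186)·V = 0.186×2145 − 632.77 = -233.81
V = -233.81 / -0.131 = 1784.8 lb/h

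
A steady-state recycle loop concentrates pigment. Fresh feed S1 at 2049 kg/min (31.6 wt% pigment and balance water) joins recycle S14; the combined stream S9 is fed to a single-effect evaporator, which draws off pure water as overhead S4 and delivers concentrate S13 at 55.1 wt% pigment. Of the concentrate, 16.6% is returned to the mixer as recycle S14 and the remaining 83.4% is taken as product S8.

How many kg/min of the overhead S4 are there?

Overall pigment balance (none leaves overhead): pigment in fresh feed = pigment in product, i.e. 2049×0.316 = (1−0.166)·S13·0.551.
S13 = 647.48/(0.551×0.834) = 1409 kg/min.
Recycle S14 = 0.166×1409 = 233.89 kg/min.
Combined feed S9 = 2049 + 233.89 = 2282.9 kg/min.
Overhead S4 = S9 − S13 = 2282.9 − 1409 = 873.89 kg/min.

873.9 kg/min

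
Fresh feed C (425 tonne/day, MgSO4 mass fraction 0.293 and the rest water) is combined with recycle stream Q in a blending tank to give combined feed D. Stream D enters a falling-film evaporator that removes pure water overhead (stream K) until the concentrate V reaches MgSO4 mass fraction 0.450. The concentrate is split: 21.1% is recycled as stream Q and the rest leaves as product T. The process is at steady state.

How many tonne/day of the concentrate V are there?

Overall MgSO4 balance (none leaves overhead): MgSO4 in fresh feed = MgSO4 in product, i.e. 425×0.293 = (1−0.211)·V·0.450.
V = 124.52/(0.450×0.789) = 350.73 tonne/day.

350.7 tonne/day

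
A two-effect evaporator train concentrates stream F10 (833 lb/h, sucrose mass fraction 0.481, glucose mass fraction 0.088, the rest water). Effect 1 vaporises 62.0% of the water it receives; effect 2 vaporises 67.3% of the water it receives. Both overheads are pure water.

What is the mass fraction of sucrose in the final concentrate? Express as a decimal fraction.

water in feed = 833×0.431 = 359.02 lb/h.
After stage 1: water left = (1−0.620)×359.02 = 136.43; stream total = 610.41 lb/h.
After stage 2: water left = (1−0.673)×136.43 = 44.612; final concentrate = 518.59 lb/h.
sucrose fraction = 400.67/518.59 = 0.773.

0.773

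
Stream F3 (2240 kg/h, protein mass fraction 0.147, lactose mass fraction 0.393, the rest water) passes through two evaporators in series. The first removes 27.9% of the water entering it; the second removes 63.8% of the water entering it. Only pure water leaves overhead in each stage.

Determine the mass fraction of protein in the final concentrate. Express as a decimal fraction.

0.223

water in feed = 2240×0.460 = 1030.4 kg/h.
After stage 1: water left = (1−0.279)×1030.4 = 742.92; stream total = 1952.5 kg/h.
After stage 2: water left = (1−0.638)×742.92 = 268.94; final concentrate = 1478.5 kg/h.
protein fraction = 329.28/1478.5 = 0.223.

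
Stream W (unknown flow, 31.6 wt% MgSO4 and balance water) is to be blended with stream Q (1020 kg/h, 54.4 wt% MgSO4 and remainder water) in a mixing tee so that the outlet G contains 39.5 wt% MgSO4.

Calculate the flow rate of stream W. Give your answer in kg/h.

1924 kg/h

Let W be the unknown flow. Total out = 1020 + W.
MgSO4 balance: 554.88 + 0.316·W = 0.395·(1020 + W)
(0.316 − 0.395)·W = 0.395×1020 − 554.88 = -151.98
W = -151.98 / -0.079 = 1923.8 kg/h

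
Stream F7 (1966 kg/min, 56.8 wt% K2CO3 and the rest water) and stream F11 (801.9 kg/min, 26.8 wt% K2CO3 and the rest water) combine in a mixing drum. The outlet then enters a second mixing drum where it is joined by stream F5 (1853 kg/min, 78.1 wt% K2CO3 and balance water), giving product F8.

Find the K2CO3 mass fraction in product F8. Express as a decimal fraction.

0.601

Overall, product flow = 4620.9 kg/min.
K2CO3 in = 1966×0.568 + 801.9×0.268 + 1853×0.781 = 2778.8 kg/min.
K2CO3 fraction in F8 = 0.601.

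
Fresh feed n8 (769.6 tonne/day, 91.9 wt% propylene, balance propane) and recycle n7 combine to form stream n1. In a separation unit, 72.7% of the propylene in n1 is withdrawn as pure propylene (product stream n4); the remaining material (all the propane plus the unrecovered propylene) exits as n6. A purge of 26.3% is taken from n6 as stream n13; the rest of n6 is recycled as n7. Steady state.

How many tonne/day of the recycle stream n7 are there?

propane enters only via n8 and leaves only via the purge: 769.6×0.081 = 0.263×(propane in n6), and the separation unit passes all propane, so propane in n1 = propane in n6 = 237.03 tonne/day.
propylene in n1: m_A = 769.6×0.919 + (1−0.263)·(1−0.727)·m_A, so m_A = 707.26/0.7988 = 885.41 tonne/day.
n6 = (1−0.727)×885.41 + 237.03 = 478.74 tonne/day.
Recycle n7 = (1−0.263)×478.74 = 352.83 tonne/day.

352.8 tonne/day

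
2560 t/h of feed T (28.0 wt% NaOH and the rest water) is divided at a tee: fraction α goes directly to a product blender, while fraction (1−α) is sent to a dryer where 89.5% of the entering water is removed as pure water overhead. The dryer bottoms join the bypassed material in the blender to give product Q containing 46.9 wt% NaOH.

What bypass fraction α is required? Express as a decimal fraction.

All 2560×0.280 = 716.8 t/h of NaOH reaches Q, so Q = 716.8/0.469 = 1528.4 t/h and vapour = 1031.6 t/h.
The evaporator receives (1−α)·2560 of feed at 0.720 water and removes 0.895 of that water:
0.895×0.720×(1−α)×2560 = 1031.6
(1−α) = 1031.6/1649.7 = 0.6254;  α = 0.3746.

0.375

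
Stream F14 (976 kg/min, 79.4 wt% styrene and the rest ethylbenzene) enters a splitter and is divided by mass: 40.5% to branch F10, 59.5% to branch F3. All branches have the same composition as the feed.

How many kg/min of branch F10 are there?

395.3 kg/min

Branch F10 flow = 0.405×976 = 395.28 kg/min.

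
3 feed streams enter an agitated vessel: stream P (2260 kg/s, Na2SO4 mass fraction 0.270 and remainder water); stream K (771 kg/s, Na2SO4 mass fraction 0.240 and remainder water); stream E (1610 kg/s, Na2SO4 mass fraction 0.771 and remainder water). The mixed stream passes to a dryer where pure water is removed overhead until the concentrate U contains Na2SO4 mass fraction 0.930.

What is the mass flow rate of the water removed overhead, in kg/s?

2451 kg/s

Na2SO4 entering = 2260×0.270 + 771×0.240 + 1610×0.771 = 2036.5 kg/s.
All Na2SO4 reports to U, so U = 2036.5/0.930 = 2189.8 kg/s.
Total feed = 4641 kg/s; overhead = 4641 − 2189.8 = 2451.2 kg/s.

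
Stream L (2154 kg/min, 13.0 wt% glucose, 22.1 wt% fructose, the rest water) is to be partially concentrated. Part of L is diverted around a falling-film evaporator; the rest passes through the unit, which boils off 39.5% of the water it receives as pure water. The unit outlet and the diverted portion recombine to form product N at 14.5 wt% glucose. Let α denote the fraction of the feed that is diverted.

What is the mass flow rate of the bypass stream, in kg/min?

All 2154×0.130 = 280.02 kg/min of glucose reaches N, so N = 280.02/0.145 = 1931.2 kg/min and vapour = 222.83 kg/min.
The evaporator receives (1−α)·2154 of feed at 0.649 water and removes 0.395 of that water:
0.395×0.649×(1−α)×2154 = 222.83
(1−α) = 222.83/552.19 = 0.4035;  α = 0.5965.
Bypass flow = 0.5965×2154 = 1284.8 kg/min.

1285 kg/min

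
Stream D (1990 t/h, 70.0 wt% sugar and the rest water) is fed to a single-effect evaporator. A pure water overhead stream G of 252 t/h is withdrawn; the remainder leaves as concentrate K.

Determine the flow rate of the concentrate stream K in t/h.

1738 t/h

Concentrate = 1990 − 252 = 1738 t/h.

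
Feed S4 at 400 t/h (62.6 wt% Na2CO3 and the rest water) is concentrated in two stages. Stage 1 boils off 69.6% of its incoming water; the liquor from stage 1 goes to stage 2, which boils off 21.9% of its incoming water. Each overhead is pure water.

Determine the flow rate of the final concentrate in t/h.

water in feed = 400×0.374 = 149.6 t/h.
After stage 1: water left = (1−0.696)×149.6 = 45.478; stream total = 295.88 t/h.
After stage 2: water left = (1−0.219)×45.478 = 35.519; final concentrate = 285.92 t/h.

285.9 t/h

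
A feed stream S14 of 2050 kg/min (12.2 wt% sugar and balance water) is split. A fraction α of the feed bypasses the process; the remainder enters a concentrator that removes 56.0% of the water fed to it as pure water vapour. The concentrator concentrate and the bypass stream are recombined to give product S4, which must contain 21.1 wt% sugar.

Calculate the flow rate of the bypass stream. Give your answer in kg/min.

291.4 kg/min

All 2050×0.122 = 250.1 kg/min of sugar reaches S4, so S4 = 250.1/0.211 = 1185.3 kg/min and vapour = 864.69 kg/min.
The evaporator receives (1−α)·2050 of feed at 0.878 water and removes 0.560 of that water:
0.560×0.878×(1−α)×2050 = 864.69
(1−α) = 864.69/1007.9 = 0.8579;  α = 0.1421.
Bypass flow = 0.1421×2050 = 291.35 kg/min.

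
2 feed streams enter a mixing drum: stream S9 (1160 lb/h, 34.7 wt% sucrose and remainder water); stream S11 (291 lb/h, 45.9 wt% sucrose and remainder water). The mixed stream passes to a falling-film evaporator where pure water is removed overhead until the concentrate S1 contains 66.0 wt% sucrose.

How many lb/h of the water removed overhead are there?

sucrose entering = 1160×0.347 + 291×0.459 = 536.09 lb/h.
All sucrose reports to S1, so S1 = 536.09/0.660 = 812.26 lb/h.
Total feed = 1451 lb/h; overhead = 1451 − 812.26 = 638.74 lb/h.

638.7 lb/h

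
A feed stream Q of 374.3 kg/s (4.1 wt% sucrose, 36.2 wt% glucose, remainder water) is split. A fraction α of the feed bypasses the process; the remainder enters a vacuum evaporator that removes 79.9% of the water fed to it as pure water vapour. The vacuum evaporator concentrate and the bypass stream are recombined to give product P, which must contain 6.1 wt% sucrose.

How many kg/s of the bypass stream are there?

All 374.3×0.041 = 15.346 kg/s of sucrose reaches P, so P = 15.346/0.061 = 251.58 kg/s and vapour = 122.72 kg/s.
The evaporator receives (1−α)·374.3 of feed at 0.597 water and removes 0.799 of that water:
0.799×0.597×(1−α)×374.3 = 122.72
(1−α) = 122.72/178.54 = 0.6874;  α = 0.3126.
Bypass flow = 0.3126×374.3 = 117.02 kg/s.

117 kg/s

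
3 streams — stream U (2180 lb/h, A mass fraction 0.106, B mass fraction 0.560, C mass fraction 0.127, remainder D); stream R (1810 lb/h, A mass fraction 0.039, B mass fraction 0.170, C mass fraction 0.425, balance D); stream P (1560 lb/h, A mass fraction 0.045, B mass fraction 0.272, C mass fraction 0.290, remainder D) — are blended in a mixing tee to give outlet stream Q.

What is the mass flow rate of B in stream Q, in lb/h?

1953 lb/h

B out = B in = 2180×0.560 + 1810×0.170 + 1560×0.272 = 1952.8 lb/h.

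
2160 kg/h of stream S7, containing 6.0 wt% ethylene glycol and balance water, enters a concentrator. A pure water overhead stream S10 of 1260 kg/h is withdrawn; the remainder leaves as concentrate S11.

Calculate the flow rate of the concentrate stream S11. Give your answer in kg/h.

900 kg/h

Concentrate = 2160 − 1260 = 900 kg/h.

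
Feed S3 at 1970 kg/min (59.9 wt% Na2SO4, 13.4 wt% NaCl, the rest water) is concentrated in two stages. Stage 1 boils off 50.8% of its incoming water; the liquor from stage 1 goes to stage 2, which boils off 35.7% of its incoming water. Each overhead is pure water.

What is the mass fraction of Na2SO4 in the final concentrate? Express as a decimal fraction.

water in feed = 1970×0.267 = 525.99 kg/min.
After stage 1: water left = (1−0.508)×525.99 = 258.79; stream total = 1702.8 kg/min.
After stage 2: water left = (1−0.357)×258.79 = 166.4; final concentrate = 1610.4 kg/min.
Na2SO4 fraction = 1180/1610.4 = 0.7328.

0.7328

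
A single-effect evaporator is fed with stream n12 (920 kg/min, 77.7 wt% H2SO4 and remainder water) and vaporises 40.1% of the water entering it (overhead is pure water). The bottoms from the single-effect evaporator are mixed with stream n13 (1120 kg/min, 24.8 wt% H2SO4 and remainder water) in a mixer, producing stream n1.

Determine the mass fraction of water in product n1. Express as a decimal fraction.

0.493

Vapour removed = 0.401×0.223×920 = 82.269 kg/min; concentrate = 837.73 kg/min.
water reaching the mixer = 122.89 (from concentrate) + 1120×0.752 = 965.13 kg/min.
Product flow = 837.73 + 1120 = 1957.7 kg/min; water fraction = 0.493.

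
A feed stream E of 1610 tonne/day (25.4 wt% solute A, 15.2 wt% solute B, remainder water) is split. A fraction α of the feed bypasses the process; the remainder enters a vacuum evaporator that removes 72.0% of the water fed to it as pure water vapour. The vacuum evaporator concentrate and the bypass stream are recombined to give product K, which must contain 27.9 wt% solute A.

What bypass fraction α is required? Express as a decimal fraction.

0.790

All 1610×0.254 = 408.94 tonne/day of solute A reaches K, so K = 408.94/0.279 = 1465.7 tonne/day and vapour = 144.27 tonne/day.
The evaporator receives (1−α)·1610 of feed at 0.594 water and removes 0.720 of that water:
0.720×0.594×(1−α)×1610 = 144.27
(1−α) = 144.27/688.56 = 0.2095;  α = 0.7905.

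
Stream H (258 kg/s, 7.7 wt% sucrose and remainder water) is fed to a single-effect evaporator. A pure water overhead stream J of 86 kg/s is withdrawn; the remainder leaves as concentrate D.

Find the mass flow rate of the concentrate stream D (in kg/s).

172 kg/s

Concentrate = 258 − 86 = 172 kg/s.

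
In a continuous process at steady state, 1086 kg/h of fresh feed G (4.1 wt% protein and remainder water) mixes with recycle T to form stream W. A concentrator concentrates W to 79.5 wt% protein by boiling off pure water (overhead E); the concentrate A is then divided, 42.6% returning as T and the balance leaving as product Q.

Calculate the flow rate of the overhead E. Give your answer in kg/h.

1030 kg/h

Overall protein balance (none leaves overhead): protein in fresh feed = protein in product, i.e. 1086×0.041 = (1−0.426)·A·0.795.
A = 44.526/(0.795×0.574) = 97.574 kg/h.
Recycle T = 0.426×97.574 = 41.567 kg/h.
Combined feed W = 1086 + 41.567 = 1127.6 kg/h.
Overhead E = W − A = 1127.6 − 97.574 = 1030 kg/h.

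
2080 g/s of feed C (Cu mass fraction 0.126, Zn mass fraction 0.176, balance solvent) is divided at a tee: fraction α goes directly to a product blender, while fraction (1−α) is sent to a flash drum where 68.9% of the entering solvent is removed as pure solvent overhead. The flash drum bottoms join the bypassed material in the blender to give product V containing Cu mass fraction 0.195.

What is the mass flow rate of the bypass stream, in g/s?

All 2080×0.126 = 262.08 g/s of Cu reaches V, so V = 262.08/0.195 = 1344 g/s and vapour = 736 g/s.
The evaporator receives (1−α)·2080 of feed at 0.698 solvent and removes 0.689 of that solvent:
0.689×0.698×(1−α)×2080 = 736
(1−α) = 736/1000.3 = 0.7358;  α = 0.2642.
Bypass flow = 0.2642×2080 = 549.61 g/s.

549.6 g/s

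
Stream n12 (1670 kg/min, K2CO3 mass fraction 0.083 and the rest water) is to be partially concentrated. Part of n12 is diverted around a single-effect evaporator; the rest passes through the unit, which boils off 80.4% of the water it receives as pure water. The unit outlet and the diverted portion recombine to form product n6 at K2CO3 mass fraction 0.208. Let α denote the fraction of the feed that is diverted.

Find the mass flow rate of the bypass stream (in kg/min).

All 1670×0.083 = 138.61 kg/min of K2CO3 reaches n6, so n6 = 138.61/0.208 = 666.39 kg/min and vapour = 1003.6 kg/min.
The evaporator receives (1−α)·1670 of feed at 0.917 water and removes 0.804 of that water:
0.804×0.917×(1−α)×1670 = 1003.6
(1−α) = 1003.6/1231.2 = 0.8151;  α = 0.1849.
Bypass flow = 0.1849×1670 = 308.75 kg/min.

308.8 kg/min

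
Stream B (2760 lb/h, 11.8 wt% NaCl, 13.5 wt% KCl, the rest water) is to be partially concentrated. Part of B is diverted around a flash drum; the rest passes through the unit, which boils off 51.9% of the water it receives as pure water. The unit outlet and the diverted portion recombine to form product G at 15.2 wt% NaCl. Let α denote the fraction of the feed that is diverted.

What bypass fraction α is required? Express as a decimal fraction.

All 2760×0.118 = 325.68 lb/h of NaCl reaches G, so G = 325.68/0.152 = 2142.6 lb/h and vapour = 617.37 lb/h.
The evaporator receives (1−α)·2760 of feed at 0.747 water and removes 0.519 of that water:
0.519×0.747×(1−α)×2760 = 617.37
(1−α) = 617.37/1070 = 0.5770;  α = 0.4230.

0.423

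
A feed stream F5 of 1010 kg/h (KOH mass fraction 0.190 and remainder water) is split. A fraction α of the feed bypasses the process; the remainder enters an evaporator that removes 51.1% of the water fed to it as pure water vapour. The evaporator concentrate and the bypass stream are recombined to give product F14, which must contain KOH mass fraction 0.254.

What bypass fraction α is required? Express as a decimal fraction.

All 1010×0.190 = 191.9 kg/h of KOH reaches F14, so F14 = 191.9/0.254 = 755.51 kg/h and vapour = 254.49 kg/h.
The evaporator receives (1−α)·1010 of feed at 0.810 water and removes 0.511 of that water:
0.511×0.810×(1−α)×1010 = 254.49
(1−α) = 254.49/418.05 = 0.6088;  α = 0.3912.

0.391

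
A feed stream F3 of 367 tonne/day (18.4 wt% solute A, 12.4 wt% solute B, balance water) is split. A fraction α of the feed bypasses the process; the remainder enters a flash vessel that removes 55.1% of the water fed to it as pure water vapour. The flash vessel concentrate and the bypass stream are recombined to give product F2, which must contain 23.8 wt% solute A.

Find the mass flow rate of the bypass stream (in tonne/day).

All 367×0.184 = 67.528 tonne/day of solute A reaches F2, so F2 = 67.528/0.238 = 283.73 tonne/day and vapour = 83.269 tonne/day.
The evaporator receives (1−α)·367 of feed at 0.692 water and removes 0.551 of that water:
0.551×0.692×(1−α)×367 = 83.269
(1−α) = 83.269/139.93 = 0.5951;  α = 0.4049.
Bypass flow = 0.4049×367 = 148.61 tonne/day.

148.6 tonne/day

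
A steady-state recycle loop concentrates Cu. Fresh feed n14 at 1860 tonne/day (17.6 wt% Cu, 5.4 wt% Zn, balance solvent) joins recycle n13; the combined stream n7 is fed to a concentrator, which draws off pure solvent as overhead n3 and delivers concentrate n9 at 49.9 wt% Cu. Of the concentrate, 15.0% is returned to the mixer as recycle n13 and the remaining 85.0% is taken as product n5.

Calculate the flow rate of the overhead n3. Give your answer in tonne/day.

Overall Cu balance (none leaves overhead): Cu in fresh feed = Cu in product, i.e. 1860×0.176 = (1−0.150)·n9·0.499.
n9 = 327.36/(0.499×0.850) = 771.8 tonne/day.
Recycle n13 = 0.150×771.8 = 115.77 tonne/day.
Combined feed n7 = 1860 + 115.77 = 1975.8 tonne/day.
Overhead n3 = n7 − n9 = 1975.8 − 771.8 = 1204 tonne/day.

1204 tonne/day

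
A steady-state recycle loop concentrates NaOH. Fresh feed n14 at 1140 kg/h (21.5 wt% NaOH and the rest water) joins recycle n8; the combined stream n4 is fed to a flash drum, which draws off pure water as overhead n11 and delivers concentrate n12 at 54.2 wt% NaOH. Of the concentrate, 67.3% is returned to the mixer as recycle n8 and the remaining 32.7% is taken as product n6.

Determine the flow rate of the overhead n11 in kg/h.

Overall NaOH balance (none leaves overhead): NaOH in fresh feed = NaOH in product, i.e. 1140×0.215 = (1−0.673)·n12·0.542.
n12 = 245.1/(0.542×0.327) = 1382.9 kg/h.
Recycle n8 = 0.673×1382.9 = 930.7 kg/h.
Combined feed n4 = 1140 + 930.7 = 2070.7 kg/h.
Overhead n11 = n4 − n12 = 2070.7 − 1382.9 = 687.79 kg/h.

687.8 kg/h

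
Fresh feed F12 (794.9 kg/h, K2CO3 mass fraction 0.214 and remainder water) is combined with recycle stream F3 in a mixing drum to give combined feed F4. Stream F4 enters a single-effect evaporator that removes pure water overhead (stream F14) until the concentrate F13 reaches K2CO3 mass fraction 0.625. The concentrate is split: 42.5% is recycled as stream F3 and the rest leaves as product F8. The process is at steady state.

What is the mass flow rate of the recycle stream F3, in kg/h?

Overall K2CO3 balance (none leaves overhead): K2CO3 in fresh feed = K2CO3 in product, i.e. 794.9×0.214 = (1−0.425)·F13·0.625.
F13 = 170.11/(0.625×0.575) = 473.35 kg/h.
Recycle F3 = 0.425×473.35 = 201.17 kg/h.

201.2 kg/h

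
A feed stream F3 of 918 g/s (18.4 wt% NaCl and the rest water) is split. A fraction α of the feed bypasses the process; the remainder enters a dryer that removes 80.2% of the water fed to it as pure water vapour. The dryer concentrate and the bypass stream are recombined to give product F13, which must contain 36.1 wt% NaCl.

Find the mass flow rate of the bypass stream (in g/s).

230.2 g/s

All 918×0.184 = 168.91 g/s of NaCl reaches F13, so F13 = 168.91/0.361 = 467.9 g/s and vapour = 450.1 g/s.
The evaporator receives (1−α)·918 of feed at 0.816 water and removes 0.802 of that water:
0.802×0.816×(1−α)×918 = 450.1
(1−α) = 450.1/600.77 = 0.7492;  α = 0.2508.
Bypass flow = 0.2508×918 = 230.23 g/s.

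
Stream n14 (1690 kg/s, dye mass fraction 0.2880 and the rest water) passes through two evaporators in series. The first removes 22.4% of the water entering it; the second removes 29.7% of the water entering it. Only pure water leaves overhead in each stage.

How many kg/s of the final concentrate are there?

water in feed = 1690×0.712 = 1203.3 kg/s.
After stage 1: water left = (1−0.224)×1203.3 = 933.75; stream total = 1420.5 kg/s.
After stage 2: water left = (1−0.297)×933.75 = 656.42; final concentrate = 1143.1 kg/s.

1143 kg/s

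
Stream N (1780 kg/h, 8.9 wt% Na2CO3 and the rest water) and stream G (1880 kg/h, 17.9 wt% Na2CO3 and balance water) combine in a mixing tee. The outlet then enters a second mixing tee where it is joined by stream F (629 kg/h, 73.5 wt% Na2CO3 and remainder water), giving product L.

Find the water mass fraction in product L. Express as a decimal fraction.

0.777

Overall, product flow = 4289 kg/h.
water in = 1780×0.911 + 1880×0.821 + 629×0.265 = 3331.7 kg/h.
water fraction in L = 0.777.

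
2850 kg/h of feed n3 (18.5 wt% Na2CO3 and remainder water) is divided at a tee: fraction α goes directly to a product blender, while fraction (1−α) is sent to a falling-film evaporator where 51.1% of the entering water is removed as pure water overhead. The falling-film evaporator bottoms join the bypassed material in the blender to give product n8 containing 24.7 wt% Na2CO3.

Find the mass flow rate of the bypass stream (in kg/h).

1132 kg/h

All 2850×0.185 = 527.25 kg/h of Na2CO3 reaches n8, so n8 = 527.25/0.247 = 2134.6 kg/h and vapour = 715.38 kg/h.
The evaporator receives (1−α)·2850 of feed at 0.815 water and removes 0.511 of that water:
0.511×0.815×(1−α)×2850 = 715.38
(1−α) = 715.38/1186.9 = 0.6027;  α = 0.3973.
Bypass flow = 0.3973×2850 = 1132.2 kg/h.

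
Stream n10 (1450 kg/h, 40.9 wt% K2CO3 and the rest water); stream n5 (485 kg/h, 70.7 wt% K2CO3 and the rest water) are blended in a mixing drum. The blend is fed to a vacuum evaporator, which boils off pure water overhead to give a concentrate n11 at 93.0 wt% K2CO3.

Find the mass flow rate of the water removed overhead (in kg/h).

928.6 kg/h

K2CO3 entering = 1450×0.409 + 485×0.707 = 935.94 kg/h.
All K2CO3 reports to n11, so n11 = 935.94/0.930 = 1006.4 kg/h.
Total feed = 1935 kg/h; overhead = 1935 − 1006.4 = 928.61 kg/h.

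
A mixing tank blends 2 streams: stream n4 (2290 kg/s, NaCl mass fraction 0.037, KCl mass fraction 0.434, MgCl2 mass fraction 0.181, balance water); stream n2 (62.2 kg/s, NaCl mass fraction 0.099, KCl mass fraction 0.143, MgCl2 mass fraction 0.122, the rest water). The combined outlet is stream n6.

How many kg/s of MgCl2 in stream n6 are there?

MgCl2 out = MgCl2 in = 2290×0.181 + 62.2×0.122 = 422.08 kg/s.

422.1 kg/s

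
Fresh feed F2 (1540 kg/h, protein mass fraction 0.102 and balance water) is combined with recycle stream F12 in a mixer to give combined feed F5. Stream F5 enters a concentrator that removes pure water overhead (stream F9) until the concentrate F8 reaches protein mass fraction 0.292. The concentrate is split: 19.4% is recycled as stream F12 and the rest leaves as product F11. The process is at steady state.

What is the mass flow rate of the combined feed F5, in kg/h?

Overall protein balance (none leaves overhead): protein in fresh feed = protein in product, i.e. 1540×0.102 = (1−0.194)·F8·0.292.
F8 = 157.08/(0.292×0.806) = 667.43 kg/h.
Recycle F12 = 0.194×667.43 = 129.48 kg/h.
Combined feed F5 = 1540 + 129.48 = 1669.5 kg/h.

1669 kg/h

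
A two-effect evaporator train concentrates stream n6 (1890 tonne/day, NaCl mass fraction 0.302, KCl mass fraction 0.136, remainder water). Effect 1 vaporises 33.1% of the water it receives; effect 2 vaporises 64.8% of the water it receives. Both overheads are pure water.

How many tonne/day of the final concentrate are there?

1078 tonne/day

water in feed = 1890×0.562 = 1062.2 tonne/day.
After stage 1: water left = (1−0.331)×1062.2 = 710.6; stream total = 1538.4 tonne/day.
After stage 2: water left = (1−0.648)×710.6 = 250.13; final concentrate = 1078 tonne/day.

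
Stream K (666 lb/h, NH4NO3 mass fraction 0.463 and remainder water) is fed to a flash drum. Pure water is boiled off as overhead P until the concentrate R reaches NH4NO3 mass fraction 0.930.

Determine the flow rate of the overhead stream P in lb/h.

NH4NO3 is conserved: 666×0.463 = 308.36 lb/h all reports to the concentrate.
Concentrate = 308.36/(target fraction) = 331.57 lb/h.
Overhead = 666 − 331.57 = 334.43 lb/h.

334.4 lb/h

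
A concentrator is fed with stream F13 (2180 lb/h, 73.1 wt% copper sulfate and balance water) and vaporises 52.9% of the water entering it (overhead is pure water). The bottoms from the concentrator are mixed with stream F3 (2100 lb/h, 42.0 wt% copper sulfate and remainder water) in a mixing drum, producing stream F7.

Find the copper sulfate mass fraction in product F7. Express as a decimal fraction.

Vapour removed = 0.529×0.269×2180 = 310.22 lb/h; concentrate = 1869.8 lb/h.
copper sulfate reaching the mixer = 1593.6 (from concentrate) + 2100×0.420 = 2475.6 lb/h.
Product flow = 1869.8 + 2100 = 3969.8 lb/h; copper sulfate fraction = 0.624.

0.624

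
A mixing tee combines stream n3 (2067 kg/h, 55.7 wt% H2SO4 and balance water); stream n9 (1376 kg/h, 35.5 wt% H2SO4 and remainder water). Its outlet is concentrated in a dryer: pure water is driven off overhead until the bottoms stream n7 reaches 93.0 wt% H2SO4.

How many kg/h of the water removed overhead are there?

H2SO4 entering = 2067×0.557 + 1376×0.355 = 1639.8 kg/h.
All H2SO4 reports to n7, so n7 = 1639.8/0.930 = 1763.2 kg/h.
Total feed = 3443 kg/h; overhead = 3443 − 1763.2 = 1679.8 kg/h.

1680 kg/h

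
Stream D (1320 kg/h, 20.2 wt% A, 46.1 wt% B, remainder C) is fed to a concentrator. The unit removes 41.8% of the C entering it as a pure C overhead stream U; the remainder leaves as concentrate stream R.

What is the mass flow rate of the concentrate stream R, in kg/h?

C entering = 1320×0.337 = 444.84 kg/h; overhead removed = 0.418×444.84 = 185.94 kg/h.
Concentrate = 1320 − 185.94 = 1134.1 kg/h.

1134 kg/h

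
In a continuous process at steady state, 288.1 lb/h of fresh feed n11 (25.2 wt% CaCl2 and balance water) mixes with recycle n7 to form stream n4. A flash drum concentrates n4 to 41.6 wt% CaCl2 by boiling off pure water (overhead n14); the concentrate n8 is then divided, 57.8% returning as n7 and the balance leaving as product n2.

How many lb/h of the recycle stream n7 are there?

239 lb/h

Overall CaCl2 balance (none leaves overhead): CaCl2 in fresh feed = CaCl2 in product, i.e. 288.1×0.252 = (1−0.578)·n8·0.416.
n8 = 72.601/(0.416×0.422) = 413.56 lb/h.
Recycle n7 = 0.578×413.56 = 239.04 lb/h.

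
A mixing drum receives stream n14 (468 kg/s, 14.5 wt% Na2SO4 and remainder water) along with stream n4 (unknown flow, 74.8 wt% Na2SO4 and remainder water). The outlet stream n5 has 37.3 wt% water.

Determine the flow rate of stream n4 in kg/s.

1864 kg/s

Let n4 be the unknown flow. Total out = 468 + n4.
water balance: 400.14 + 0.252·n4 = 0.373·(468 + n4)
(0.252 − 0.373)·n4 = 0.373×468 − 400.14 = -225.58
n4 = -225.58 / -0.121 = 1864.3 kg/s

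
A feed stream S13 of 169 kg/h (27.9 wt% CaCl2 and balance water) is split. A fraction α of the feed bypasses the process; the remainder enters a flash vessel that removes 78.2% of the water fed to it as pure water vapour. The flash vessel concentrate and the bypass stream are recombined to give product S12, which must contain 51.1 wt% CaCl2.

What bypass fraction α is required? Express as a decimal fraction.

All 169×0.279 = 47.151 kg/h of CaCl2 reaches S12, so S12 = 47.151/0.511 = 92.272 kg/h and vapour = 76.728 kg/h.
The evaporator receives (1−α)·169 of feed at 0.721 water and removes 0.782 of that water:
0.782×0.721×(1−α)×169 = 76.728
(1−α) = 76.728/95.286 = 0.8052;  α = 0.1948.

0.195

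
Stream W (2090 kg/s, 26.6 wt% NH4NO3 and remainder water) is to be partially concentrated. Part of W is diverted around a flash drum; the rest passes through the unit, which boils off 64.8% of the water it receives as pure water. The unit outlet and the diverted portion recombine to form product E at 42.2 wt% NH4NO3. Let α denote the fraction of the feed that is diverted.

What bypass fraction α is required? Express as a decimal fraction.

0.223

All 2090×0.266 = 555.94 kg/s of NH4NO3 reaches E, so E = 555.94/0.422 = 1317.4 kg/s and vapour = 772.61 kg/s.
The evaporator receives (1−α)·2090 of feed at 0.734 water and removes 0.648 of that water:
0.648×0.734×(1−α)×2090 = 772.61
(1−α) = 772.61/994.07 = 0.7772;  α = 0.2228.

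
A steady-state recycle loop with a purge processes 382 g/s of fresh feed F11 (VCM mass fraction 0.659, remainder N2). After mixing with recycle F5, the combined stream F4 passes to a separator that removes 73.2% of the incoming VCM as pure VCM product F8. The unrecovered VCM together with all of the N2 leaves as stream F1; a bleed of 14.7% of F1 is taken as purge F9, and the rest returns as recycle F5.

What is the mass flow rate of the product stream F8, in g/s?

VCM in F4: m_A = 382×0.659 + (1−0.147)·(1−0.732)·m_A, so m_A = 251.74/0.7714 = 326.34 g/s.
Product F8 = 0.732×326.34 = 238.88 g/s.

238.9 g/s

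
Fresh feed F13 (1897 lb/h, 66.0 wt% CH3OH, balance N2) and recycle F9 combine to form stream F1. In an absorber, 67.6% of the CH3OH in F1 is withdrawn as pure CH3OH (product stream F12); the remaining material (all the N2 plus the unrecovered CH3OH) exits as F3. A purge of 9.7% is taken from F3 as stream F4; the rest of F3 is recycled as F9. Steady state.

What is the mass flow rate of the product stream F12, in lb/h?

1196 lb/h

CH3OH in F1: m_A = 1897×0.660 + (1−0.097)·(1−0.676)·m_A, so m_A = 1252/0.7074 = 1769.8 lb/h.
Product F12 = 0.676×1769.8 = 1196.4 lb/h.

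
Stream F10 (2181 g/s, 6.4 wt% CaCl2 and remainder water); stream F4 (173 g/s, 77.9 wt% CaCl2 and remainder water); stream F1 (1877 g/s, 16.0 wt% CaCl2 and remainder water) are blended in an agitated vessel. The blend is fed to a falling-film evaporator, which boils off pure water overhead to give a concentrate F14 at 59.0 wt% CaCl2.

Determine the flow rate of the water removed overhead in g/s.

3257 g/s

CaCl2 entering = 2181×0.064 + 173×0.779 + 1877×0.160 = 574.67 g/s.
All CaCl2 reports to F14, so F14 = 574.67/0.590 = 974.02 g/s.
Total feed = 4231 g/s; overhead = 4231 − 974.02 = 3257 g/s.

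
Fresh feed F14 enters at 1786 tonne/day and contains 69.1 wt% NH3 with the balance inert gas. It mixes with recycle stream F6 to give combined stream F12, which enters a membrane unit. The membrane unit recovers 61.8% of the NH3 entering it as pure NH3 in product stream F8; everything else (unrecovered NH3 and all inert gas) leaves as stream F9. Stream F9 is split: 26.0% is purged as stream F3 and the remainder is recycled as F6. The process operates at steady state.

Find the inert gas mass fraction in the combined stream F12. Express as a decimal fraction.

inert gas enters only via F14 and leaves only via the purge: 1786×0.309 = 0.260×(inert gas in F9), and the membrane unit passes all inert gas, so inert gas in F12 = inert gas in F9 = 2122.6 tonne/day.
NH3 in F12: m_A = 1786×0.691 + (1−0.260)·(1−0.618)·m_A, so m_A = 1234.1/0.7173 = 1720.5 tonne/day.
F12 = 1720.5 + 2122.6 = 3843.1 tonne/day.
inert gas fraction in F12 = 2122.6/3843.1 = 0.552.

0.552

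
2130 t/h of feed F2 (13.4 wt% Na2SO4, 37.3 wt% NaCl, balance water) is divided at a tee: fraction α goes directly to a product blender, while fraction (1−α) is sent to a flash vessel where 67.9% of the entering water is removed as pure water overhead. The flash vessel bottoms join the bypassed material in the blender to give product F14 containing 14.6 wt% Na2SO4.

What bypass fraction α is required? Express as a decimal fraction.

All 2130×0.134 = 285.42 t/h of Na2SO4 reaches F14, so F14 = 285.42/0.146 = 1954.9 t/h and vapour = 175.07 t/h.
The evaporator receives (1−α)·2130 of feed at 0.493 water and removes 0.679 of that water:
0.679×0.493×(1−α)×2130 = 175.07
(1−α) = 175.07/713.01 = 0.2455;  α = 0.7545.

0.754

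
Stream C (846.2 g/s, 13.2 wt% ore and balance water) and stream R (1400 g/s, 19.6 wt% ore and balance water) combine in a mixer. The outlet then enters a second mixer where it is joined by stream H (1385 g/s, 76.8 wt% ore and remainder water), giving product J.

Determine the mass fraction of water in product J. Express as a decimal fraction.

0.601

Overall, product flow = 3631.2 g/s.
water in = 846.2×0.868 + 1400×0.804 + 1385×0.232 = 2181.4 g/s.
water fraction in J = 0.601.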